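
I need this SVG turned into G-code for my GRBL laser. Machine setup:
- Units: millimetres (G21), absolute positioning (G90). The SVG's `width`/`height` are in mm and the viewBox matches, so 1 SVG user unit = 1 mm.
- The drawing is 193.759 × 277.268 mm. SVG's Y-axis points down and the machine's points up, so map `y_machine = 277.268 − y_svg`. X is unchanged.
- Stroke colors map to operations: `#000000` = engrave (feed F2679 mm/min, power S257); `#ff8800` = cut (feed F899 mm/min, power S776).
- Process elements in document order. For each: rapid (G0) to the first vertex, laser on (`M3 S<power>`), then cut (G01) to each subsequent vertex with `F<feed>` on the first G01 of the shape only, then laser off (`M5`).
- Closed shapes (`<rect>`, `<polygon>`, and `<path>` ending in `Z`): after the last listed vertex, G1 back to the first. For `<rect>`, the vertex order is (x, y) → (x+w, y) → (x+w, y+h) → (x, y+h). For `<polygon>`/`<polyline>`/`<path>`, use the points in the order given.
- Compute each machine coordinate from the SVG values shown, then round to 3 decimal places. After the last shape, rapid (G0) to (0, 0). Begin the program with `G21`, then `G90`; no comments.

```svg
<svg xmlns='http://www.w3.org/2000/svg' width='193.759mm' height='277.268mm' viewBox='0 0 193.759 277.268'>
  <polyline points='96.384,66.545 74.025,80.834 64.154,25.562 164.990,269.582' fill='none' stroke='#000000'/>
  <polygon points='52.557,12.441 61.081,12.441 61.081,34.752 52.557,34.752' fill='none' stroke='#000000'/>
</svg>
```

G21
G90
G0 X96.384 Y210.723
M3 S257
G01 X74.025 Y196.434 F2679
G01 X64.154 Y251.706
G01 X164.990 Y7.686
M5
G0 X52.557 Y264.827
M3 S257
G01 X61.081 Y264.827 F2679
G01 X61.081 Y242.516
G01 X52.557 Y242.516
G01 X52.557 Y264.827
M5
G0 X0.000 Y0.000

Since the viewBox matches the mm dimensions, user units are millimetres directly. The only transform is the Y-flip y_m = 277.268 − y_svg.

Shape 1 is a open polyline drawn with `<polyline>`. Its stroke #000000 means engrave at S257, F2679. After flipping Y the toolpath is (96.384,210.723) → (74.025,196.434) → (64.154,251.706) → (164.990,7.686).

Shape 2 is a rectangle drawn with `<polygon>`. Its stroke #000000 means engrave at S257, F2679. After flipping Y the toolpath is (52.557,264.827) → (61.081,264.827) → (61.081,242.516) → (52.557,242.516) → (52.557,264.827), returning to the start.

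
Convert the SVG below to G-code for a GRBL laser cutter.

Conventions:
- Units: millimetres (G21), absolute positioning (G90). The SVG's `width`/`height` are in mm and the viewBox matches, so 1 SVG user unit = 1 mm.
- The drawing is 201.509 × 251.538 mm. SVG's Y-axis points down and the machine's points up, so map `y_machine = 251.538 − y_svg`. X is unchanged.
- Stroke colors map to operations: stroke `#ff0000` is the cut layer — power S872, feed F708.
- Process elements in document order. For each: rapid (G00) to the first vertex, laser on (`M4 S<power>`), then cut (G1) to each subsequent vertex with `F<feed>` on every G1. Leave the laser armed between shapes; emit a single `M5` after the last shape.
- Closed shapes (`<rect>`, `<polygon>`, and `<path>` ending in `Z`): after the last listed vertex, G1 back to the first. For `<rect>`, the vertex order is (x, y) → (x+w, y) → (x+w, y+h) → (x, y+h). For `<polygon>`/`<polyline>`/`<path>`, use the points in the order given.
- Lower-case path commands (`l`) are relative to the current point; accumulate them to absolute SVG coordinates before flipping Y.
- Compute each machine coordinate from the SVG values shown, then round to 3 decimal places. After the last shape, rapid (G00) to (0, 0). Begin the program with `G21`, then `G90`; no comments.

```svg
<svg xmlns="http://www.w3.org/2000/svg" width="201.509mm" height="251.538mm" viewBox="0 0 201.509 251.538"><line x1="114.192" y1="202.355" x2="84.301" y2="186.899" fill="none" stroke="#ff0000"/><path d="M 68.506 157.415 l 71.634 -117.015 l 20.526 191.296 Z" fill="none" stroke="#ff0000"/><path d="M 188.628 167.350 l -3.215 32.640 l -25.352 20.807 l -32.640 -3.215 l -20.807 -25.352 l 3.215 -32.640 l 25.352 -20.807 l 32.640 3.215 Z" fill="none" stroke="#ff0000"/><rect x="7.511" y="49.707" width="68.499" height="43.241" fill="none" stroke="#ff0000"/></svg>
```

G21
G90
G00 X114.192 Y49.183
M4 S872
G1 X84.301 Y64.639 F708
G00 X68.506 Y94.123
M4 S872
G1 X140.140 Y211.138 F708
G1 X160.666 Y19.842 F708
G1 X68.506 Y94.123 F708
G00 X188.628 Y84.188
M4 S872
G1 X185.413 Y51.548 F708
G1 X160.061 Y30.741 F708
G1 X127.421 Y33.956 F708
G1 X106.614 Y59.308 F708
G1 X109.829 Y91.948 F708
G1 X135.181 Y112.755 F708
G1 X167.821 Y109.540 F708
G1 X188.628 Y84.188 F708
G00 X7.511 Y201.831
M4 S872
G1 X76.010 Y201.831 F708
G1 X76.010 Y158.590 F708
G1 X7.511 Y158.590 F708
G1 X7.511 Y201.831 F708
M5
G00 X0.000 Y0.000

1 u = 1 mm; y_m = 251.538 − y.

[1] `<line>` line segment, #ff0000→cut S872 F708: (114.192,49.183) → (84.301,64.639)

[2] `<path>` closed polygon, #ff0000→cut S872 F708: (68.506,94.123) → (140.140,211.138) → (160.666,19.842) → (68.506,94.123) (closed)

[3] `<path>` regular polygon, #ff0000→cut S872 F708: (188.628,84.188) → (185.413,51.548) → (160.061,30.741) → (127.421,33.956) → (106.614,59.308) → (109.829,91.948) → (135.181,112.755) → (167.821,109.540) → (188.628,84.188) (closed)

[4] `<rect>` rectangle, #ff0000→cut S872 F708: (7.511,201.831) → (76.010,201.831) → (76.010,158.590) → (7.511,158.590) → (7.511,201.831) (closed)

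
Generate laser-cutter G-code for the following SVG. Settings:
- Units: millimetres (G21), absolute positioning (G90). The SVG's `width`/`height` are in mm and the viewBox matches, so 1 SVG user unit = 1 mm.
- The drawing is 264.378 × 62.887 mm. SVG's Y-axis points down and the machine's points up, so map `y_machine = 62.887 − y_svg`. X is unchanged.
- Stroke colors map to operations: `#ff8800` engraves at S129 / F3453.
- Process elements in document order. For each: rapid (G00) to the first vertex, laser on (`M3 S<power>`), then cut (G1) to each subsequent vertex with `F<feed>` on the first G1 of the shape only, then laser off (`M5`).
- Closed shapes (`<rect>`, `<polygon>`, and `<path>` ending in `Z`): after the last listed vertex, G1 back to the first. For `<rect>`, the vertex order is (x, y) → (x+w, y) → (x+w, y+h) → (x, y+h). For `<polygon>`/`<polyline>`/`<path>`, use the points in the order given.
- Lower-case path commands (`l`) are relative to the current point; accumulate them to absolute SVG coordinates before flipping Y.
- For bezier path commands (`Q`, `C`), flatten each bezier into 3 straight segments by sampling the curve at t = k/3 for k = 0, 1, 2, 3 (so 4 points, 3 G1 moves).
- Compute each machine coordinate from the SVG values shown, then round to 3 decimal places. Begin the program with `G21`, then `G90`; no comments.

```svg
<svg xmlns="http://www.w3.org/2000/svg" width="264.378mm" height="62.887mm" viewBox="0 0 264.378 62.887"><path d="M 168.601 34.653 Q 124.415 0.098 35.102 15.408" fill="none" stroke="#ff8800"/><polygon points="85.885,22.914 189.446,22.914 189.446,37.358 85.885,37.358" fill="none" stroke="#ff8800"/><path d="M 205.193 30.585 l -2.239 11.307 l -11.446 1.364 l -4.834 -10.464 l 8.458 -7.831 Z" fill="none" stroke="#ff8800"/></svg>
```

viewBox `0 0 264.378 62.887` with mm width/height → 1 unit = 1 mm. Flip: y_m = 62.887 − y_svg.

**Shape 1** — `<path>` quadratic bezier, stroke `#ff8800` → engrave (S129, F3453). Control points (SVG): P0=(168.601,34.653), P1=(124.415,0.098), P2=(35.102,15.408); sampled at t=k/3. Machine vertices: (168.601,28.234) → (134.130,45.730) → (89.630,52.145) → (35.102,47.479). Open path.

**Shape 2** — `<polygon>` rectangle, stroke `#ff8800` → engrave (S129, F3453). Machine vertices: (85.885,39.973) → (189.446,39.973) → (189.446,25.529) → (85.885,25.529) → (85.885,39.973). Closed: final G1 returns to the first vertex.

**Shape 3** — `<path>` regular polygon, stroke `#ff8800` → engrave (S129, F3453). Machine vertices: (205.193,32.302) → (202.954,20.995) → (191.508,19.631) → (186.674,30.095) → (195.132,37.926) → (205.193,32.302). Closed: final G1 returns to the first vertex.

G21
G90
G00 X168.601 Y28.234
M3 S129
G1 X134.130 Y45.730 F3453
G1 X89.630 Y52.145
G1 X35.102 Y47.479
M5
G00 X85.885 Y39.973
M3 S129
G1 X189.446 Y39.973 F3453
G1 X189.446 Y25.529
G1 X85.885 Y25.529
G1 X85.885 Y39.973
M5
G00 X205.193 Y32.302
M3 S129
G1 X202.954 Y20.995 F3453
G1 X191.508 Y19.631
G1 X186.674 Y30.095
G1 X195.132 Y37.926
G1 X205.193 Y32.302
M5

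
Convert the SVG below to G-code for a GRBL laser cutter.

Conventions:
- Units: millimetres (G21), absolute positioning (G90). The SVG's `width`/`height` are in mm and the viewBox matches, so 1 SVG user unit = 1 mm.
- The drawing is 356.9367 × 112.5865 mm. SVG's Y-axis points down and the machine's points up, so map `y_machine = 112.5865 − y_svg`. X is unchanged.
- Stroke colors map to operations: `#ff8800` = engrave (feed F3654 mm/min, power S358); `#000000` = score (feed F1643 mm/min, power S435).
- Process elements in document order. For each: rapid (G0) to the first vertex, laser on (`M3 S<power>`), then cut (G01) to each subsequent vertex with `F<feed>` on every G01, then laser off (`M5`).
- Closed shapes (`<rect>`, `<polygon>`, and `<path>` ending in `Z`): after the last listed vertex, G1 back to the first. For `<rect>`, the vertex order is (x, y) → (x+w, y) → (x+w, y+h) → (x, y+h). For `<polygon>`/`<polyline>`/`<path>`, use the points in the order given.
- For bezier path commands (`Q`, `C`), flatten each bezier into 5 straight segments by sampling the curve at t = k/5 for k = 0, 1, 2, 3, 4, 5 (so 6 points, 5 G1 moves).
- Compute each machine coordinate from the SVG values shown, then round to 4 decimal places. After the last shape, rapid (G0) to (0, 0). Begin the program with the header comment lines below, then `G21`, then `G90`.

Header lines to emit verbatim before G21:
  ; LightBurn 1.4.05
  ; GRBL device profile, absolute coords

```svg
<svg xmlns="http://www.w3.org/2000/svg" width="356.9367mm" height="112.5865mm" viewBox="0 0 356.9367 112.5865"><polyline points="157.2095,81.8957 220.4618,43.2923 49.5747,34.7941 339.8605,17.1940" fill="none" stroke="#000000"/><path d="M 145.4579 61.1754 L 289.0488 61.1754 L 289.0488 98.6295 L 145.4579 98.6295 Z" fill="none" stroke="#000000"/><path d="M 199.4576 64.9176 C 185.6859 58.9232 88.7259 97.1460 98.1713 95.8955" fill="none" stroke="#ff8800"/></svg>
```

1 u = 1 mm; y_m = 112.5865 − y.

[1] `<polyline>` open polyline, #000000→score S435 F1643: (157.2095,30.6908) → (220.4618,69.2942) → (49.5747,77.7924) → (339.8605,95.3925)

[2] `<path>` rectangle, #000000→score S435 F1643: (145.4579,51.4111) → (289.0488,51.4111) → (289.0488,13.9570) → (145.4579,13.9570) → (145.4579,51.4111) (closed)

[3] `<path>` cubic bezier, #ff8800→engrave S358 F3654: (199.4576,47.6689) → (182.7287,46.6290) → (155.1352,38.9941) → (125.7774,28.7814) → (103.7560,20.0080) → (98.1713,16.6910)

; LightBurn 1.4.05
; GRBL device profile, absolute coords
G21
G90
G0 X157.2095 Y30.6908
M3 S435
G01 X220.4618 Y69.2942 F1643
G01 X49.5747 Y77.7924 F1643
G01 X339.8605 Y95.3925 F1643
M5
G0 X145.4579 Y51.4111
M3 S435
G01 X289.0488 Y51.4111 F1643
G01 X289.0488 Y13.9570 F1643
G01 X145.4579 Y13.9570 F1643
G01 X145.4579 Y51.4111 F1643
M5
G0 X199.4576 Y47.6689
M3 S358
G01 X182.7287 Y46.6290 F3654
G01 X155.1352 Y38.9941 F3654
G01 X125.7774 Y28.7814 F3654
G01 X103.7560 Y20.0080 F3654
G01 X98.1713 Y16.6910 F3654
M5
G0 X0.0000 Y0.0000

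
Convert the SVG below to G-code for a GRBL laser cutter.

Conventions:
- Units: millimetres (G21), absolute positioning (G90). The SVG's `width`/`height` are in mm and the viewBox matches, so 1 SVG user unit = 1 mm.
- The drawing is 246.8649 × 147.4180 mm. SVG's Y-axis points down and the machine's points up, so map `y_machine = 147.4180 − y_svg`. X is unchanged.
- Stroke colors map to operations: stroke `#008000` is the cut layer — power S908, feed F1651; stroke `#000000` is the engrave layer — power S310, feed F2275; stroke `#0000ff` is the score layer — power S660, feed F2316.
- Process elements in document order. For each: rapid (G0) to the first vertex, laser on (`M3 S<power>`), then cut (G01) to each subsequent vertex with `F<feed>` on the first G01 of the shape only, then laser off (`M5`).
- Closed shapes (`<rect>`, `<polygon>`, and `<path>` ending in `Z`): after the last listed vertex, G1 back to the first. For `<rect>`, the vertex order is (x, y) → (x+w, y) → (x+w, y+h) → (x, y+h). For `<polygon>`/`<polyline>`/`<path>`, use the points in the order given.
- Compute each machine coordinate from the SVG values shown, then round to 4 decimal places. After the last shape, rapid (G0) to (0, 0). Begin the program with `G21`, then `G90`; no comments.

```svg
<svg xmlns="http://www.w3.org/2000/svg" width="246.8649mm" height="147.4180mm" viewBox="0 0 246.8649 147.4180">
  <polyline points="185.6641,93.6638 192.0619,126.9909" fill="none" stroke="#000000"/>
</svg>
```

Since the viewBox matches the mm dimensions, user units are millimetres directly. The only transform is the Y-flip y_m = 147.4180 − y_svg.

Shape 1 is a line segment drawn with `<polyline>`. Its stroke #000000 means engrave at S310, F2275. After flipping Y the toolpath is (185.6641,53.7542) → (192.0619,20.4271).

G21
G90
G0 X185.6641 Y53.7542
M3 S310
G01 X192.0619 Y20.4271 F2275
M5
G0 X0.0000 Y0.0000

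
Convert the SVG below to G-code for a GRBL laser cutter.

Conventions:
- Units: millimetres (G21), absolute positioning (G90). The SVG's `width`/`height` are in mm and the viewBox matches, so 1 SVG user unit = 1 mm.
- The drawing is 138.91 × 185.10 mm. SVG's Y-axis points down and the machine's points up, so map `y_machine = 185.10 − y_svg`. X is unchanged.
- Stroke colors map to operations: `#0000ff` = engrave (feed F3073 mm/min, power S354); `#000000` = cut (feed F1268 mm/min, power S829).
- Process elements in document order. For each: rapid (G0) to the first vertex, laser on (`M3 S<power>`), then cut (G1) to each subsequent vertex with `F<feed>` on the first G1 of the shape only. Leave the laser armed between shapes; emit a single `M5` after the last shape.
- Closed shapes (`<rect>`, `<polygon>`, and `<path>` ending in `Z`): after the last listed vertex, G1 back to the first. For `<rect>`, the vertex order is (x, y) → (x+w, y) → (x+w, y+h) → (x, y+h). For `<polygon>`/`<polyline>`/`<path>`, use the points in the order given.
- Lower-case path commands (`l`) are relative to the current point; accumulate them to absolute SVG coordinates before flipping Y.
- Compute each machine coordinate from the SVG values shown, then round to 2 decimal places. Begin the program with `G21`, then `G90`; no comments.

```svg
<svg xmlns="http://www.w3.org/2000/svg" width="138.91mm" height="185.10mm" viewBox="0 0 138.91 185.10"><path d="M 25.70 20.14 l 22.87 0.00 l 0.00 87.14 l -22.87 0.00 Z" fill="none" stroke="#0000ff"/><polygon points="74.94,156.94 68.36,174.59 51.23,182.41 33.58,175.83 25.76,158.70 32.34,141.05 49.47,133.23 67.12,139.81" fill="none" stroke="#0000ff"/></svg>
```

1 u = 1 mm; y_m = 185.10 − y.

[1] `<path>` rectangle, #0000ff→engrave S354 F3073: (25.70,164.96) → (48.57,164.96) → (48.57,77.82) → (25.70,77.82) → (25.70,164.96) (closed)

[2] `<polygon>` regular polygon, #0000ff→engrave S354 F3073: (74.94,28.16) → (68.36,10.51) → (51.23,2.69) → (33.58,9.27) → (25.76,26.40) → (32.34,44.05) → (49.47,51.87) → (67.12,45.29) → (74.94,28.16) (closed)

G21
G90
G0 X25.70 Y164.96
M3 S354
G1 X48.57 Y164.96 F3073
G1 X48.57 Y77.82
G1 X25.70 Y77.82
G1 X25.70 Y164.96
G0 X74.94 Y28.16
M3 S354
G1 X68.36 Y10.51 F3073
G1 X51.23 Y2.69
G1 X33.58 Y9.27
G1 X25.76 Y26.40
G1 X32.34 Y44.05
G1 X49.47 Y51.87
G1 X67.12 Y45.29
G1 X74.94 Y28.16
M5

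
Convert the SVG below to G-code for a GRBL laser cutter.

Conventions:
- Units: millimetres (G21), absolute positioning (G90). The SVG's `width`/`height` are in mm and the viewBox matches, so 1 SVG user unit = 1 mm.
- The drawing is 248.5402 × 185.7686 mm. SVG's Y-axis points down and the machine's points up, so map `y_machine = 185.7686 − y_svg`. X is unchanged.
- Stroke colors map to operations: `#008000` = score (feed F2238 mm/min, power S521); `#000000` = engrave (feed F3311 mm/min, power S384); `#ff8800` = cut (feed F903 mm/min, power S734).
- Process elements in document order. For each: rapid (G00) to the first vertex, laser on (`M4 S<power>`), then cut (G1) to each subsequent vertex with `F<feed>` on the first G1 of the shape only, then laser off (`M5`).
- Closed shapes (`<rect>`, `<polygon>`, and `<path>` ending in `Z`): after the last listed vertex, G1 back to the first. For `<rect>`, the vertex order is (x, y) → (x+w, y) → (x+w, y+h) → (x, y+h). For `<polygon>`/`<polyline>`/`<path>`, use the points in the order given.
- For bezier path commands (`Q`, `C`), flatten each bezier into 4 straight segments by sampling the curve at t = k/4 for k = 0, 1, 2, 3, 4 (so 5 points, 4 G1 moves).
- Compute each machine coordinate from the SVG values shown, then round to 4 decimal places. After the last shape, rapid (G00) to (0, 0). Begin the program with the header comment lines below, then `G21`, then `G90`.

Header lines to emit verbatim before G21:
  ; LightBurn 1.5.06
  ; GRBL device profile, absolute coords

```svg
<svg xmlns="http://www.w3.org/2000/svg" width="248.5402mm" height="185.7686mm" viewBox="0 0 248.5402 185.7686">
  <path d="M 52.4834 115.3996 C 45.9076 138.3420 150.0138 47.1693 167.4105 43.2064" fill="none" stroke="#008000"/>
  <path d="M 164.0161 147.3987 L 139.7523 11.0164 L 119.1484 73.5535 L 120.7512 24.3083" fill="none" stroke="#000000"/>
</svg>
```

Since the viewBox matches the mm dimensions, user units are millimetres directly. The only transform is the Y-flip y_m = 185.7686 − y_svg.

Shape 1 is a cubic bezier drawn with `<path>`. Its stroke #008000 means score at S521, F2238. After flipping Y the toolpath is (52.4834,70.3690) → (65.2202,71.4131) → (100.9573,96.3761) → (141.1892,126.3839) → (167.4105,142.5622).

Shape 2 is a open polyline drawn with `<path>`. Its stroke #000000 means engrave at S384, F3311. After flipping Y the toolpath is (164.0161,38.3699) → (139.7523,174.7522) → (119.1484,112.2151) → (120.7512,161.4603).

; LightBurn 1.5.06
; GRBL device profile, absolute coords
G21
G90
G00 X52.4834 Y70.3690
M4 S521
G1 X65.2202 Y71.4131 F2238
G1 X100.9573 Y96.3761
G1 X141.1892 Y126.3839
G1 X167.4105 Y142.5622
M5
G00 X164.0161 Y38.3699
M4 S384
G1 X139.7523 Y174.7522 F3311
G1 X119.1484 Y112.2151
G1 X120.7512 Y161.4603
M5
G00 X0.0000 Y0.0000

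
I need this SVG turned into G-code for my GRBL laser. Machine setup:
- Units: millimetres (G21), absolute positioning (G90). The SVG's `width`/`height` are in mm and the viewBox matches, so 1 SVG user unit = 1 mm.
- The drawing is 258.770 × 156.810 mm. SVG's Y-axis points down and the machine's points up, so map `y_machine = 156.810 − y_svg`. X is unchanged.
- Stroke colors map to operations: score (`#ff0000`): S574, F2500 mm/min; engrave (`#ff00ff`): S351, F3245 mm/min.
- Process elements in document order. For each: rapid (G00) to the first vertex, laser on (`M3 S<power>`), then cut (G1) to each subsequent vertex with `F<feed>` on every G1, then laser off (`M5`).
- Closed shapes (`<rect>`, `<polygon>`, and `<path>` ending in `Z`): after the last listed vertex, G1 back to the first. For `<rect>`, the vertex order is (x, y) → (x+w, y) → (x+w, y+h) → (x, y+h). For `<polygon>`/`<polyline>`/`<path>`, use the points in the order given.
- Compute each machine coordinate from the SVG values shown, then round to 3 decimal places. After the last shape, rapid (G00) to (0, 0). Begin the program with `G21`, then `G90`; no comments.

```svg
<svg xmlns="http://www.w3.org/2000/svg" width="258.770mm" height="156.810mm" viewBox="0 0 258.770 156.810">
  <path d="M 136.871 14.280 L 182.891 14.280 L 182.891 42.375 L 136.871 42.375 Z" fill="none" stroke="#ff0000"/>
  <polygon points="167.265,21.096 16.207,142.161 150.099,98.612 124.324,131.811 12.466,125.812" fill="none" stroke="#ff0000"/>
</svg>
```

G21
G90
G00 X136.871 Y142.530
M3 S574
G1 X182.891 Y142.530 F2500
G1 X182.891 Y114.435 F2500
G1 X136.871 Y114.435 F2500
G1 X136.871 Y142.530 F2500
M5
G00 X167.265 Y135.714
M3 S574
G1 X16.207 Y14.649 F2500
G1 X150.099 Y58.198 F2500
G1 X124.324 Y24.999 F2500
G1 X12.466 Y30.998 F2500
G1 X167.265 Y135.714 F2500
M5
G00 X0.000 Y0.000

viewBox `0 0 258.770 156.810` with mm width/height → 1 unit = 1 mm. Flip: y_m = 156.810 − y_svg.

**Shape 1** — `<path>` rectangle, stroke `#ff0000` → score (S574, F2500). Machine vertices: (136.871,142.530) → (182.891,142.530) → (182.891,114.435) → (136.871,114.435) → (136.871,142.530). Closed: final G1 returns to the first vertex.

**Shape 2** — `<polygon>` closed polygon, stroke `#ff0000` → score (S574, F2500). Machine vertices: (167.265,135.714) → (16.207,14.649) → (150.099,58.198) → (124.324,24.999) → (12.466,30.998) → (167.265,135.714). Closed: final G1 returns to the first vertex.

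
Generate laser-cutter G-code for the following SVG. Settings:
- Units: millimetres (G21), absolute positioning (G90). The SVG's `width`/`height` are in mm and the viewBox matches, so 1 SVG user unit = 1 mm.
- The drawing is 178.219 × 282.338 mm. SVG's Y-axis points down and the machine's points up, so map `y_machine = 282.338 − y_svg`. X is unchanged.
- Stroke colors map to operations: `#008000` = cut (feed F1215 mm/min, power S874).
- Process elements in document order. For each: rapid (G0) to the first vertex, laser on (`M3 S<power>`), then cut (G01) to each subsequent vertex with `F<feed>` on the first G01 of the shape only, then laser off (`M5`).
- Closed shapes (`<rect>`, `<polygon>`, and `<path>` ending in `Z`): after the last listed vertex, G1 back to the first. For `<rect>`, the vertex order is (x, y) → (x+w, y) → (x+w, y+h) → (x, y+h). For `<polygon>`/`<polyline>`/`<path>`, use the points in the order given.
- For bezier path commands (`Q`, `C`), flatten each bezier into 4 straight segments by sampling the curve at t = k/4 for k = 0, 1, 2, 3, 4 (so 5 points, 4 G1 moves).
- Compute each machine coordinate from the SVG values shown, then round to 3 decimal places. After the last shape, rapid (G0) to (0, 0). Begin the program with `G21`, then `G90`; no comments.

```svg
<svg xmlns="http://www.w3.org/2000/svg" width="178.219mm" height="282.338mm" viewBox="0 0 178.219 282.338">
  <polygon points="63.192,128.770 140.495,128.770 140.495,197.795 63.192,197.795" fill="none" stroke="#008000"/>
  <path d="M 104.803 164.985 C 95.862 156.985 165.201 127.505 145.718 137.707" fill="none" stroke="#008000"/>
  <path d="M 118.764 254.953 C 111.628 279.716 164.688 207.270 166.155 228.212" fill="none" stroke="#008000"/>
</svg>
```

viewBox `0 0 178.219 282.338` with mm width/height → 1 unit = 1 mm. Flip: y_m = 282.338 − y_svg.

**Shape 1** — `<polygon>` rectangle, stroke `#008000` → cut (S874, F1215). Machine vertices: (63.192,153.568) → (140.495,153.568) → (140.495,84.543) → (63.192,84.543) → (63.192,153.568). Closed: final G1 returns to the first vertex.

**Shape 2** — `<path>` cubic bezier, stroke `#008000` → cut (S874, F1215). Control points (SVG): P0=(104.803,164.985), P1=(95.862,156.985), P2=(165.201,127.505), P3=(145.718,137.707); sampled at t=k/4. Machine vertices: (104.803,117.353) → (110.164,126.425) → (129.214,137.818) → (146.287,145.798) → (145.718,144.631). Open path.

**Shape 3** — `<path>` cubic bezier, stroke `#008000` → cut (S874, F1215). Control points (SVG): P0=(118.764,254.953), P1=(111.628,279.716), P2=(164.688,207.270), P3=(166.155,228.212); sampled at t=k/4. Machine vertices: (118.764,27.385) → (122.952,24.061) → (139.233,39.323) → (157.128,55.300) → (166.155,54.126). Open path.

G21
G90
G0 X63.192 Y153.568
M3 S874
G01 X140.495 Y153.568 F1215
G01 X140.495 Y84.543
G01 X63.192 Y84.543
G01 X63.192 Y153.568
M5
G0 X104.803 Y117.353
M3 S874
G01 X110.164 Y126.425 F1215
G01 X129.214 Y137.818
G01 X146.287 Y145.798
G01 X145.718 Y144.631
M5
G0 X118.764 Y27.385
M3 S874
G01 X122.952 Y24.061 F1215
G01 X139.233 Y39.323
G01 X157.128 Y55.300
G01 X166.155 Y54.126
M5
G0 X0.000 Y0.000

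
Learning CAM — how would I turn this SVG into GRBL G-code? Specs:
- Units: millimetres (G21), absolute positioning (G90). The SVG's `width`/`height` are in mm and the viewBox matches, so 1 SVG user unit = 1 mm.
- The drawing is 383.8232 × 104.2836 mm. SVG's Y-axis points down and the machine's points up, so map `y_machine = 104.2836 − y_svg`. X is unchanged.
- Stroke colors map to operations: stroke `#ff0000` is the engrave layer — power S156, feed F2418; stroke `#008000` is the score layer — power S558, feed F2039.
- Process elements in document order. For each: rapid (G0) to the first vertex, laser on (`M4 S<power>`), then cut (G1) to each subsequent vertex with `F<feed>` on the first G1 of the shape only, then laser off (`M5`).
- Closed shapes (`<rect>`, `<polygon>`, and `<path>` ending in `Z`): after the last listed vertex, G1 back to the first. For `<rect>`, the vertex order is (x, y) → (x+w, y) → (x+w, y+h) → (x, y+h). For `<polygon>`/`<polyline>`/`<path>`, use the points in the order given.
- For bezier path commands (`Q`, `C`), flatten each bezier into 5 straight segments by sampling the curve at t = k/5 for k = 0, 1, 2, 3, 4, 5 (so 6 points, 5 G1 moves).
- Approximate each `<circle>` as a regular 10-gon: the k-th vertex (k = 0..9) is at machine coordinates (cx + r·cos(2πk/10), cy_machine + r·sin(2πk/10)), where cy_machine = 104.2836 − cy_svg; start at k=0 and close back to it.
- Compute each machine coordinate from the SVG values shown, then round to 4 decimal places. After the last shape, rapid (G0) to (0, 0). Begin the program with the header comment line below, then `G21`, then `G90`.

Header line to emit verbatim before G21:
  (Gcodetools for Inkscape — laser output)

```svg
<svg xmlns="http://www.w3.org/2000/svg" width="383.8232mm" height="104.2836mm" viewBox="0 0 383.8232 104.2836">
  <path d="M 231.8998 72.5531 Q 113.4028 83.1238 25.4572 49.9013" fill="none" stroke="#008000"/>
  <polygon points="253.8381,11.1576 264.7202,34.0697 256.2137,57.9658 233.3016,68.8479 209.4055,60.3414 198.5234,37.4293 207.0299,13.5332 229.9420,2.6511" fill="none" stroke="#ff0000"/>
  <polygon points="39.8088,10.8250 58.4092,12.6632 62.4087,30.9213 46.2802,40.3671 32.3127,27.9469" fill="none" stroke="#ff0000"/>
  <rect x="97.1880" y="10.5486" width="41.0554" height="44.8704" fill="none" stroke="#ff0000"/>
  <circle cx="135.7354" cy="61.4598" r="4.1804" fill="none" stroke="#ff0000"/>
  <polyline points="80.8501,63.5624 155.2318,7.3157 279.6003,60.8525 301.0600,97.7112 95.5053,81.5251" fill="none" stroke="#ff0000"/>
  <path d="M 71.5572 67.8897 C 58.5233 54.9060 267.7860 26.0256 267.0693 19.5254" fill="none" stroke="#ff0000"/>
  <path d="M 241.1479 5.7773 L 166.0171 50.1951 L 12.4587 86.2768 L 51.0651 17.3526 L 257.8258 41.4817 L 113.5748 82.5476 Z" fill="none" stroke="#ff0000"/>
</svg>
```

(Gcodetools for Inkscape — laser output)
G21
G90
G0 X231.8998 Y31.7305
M4 S558
G1 X185.7231 Y29.2539 F2039
G1 X141.9904 Y30.2809
G1 X100.7019 Y34.8112
G1 X61.8575 Y42.8450
G1 X25.4572 Y54.3823
M5
G0 X253.8381 Y93.1260
M4 S156
G1 X264.7202 Y70.2139 F2418
G1 X256.2137 Y46.3178
G1 X233.3016 Y35.4357
G1 X209.4055 Y43.9422
G1 X198.5234 Y66.8543
G1 X207.0299 Y90.7504
G1 X229.9420 Y101.6325
G1 X253.8381 Y93.1260
M5
G0 X39.8088 Y93.4586
M4 S156
G1 X58.4092 Y91.6204 F2418
G1 X62.4087 Y73.3623
G1 X46.2802 Y63.9165
G1 X32.3127 Y76.3367
G1 X39.8088 Y93.4586
M5
G0 X97.1880 Y93.7350
M4 S156
G1 X138.2434 Y93.7350 F2418
G1 X138.2434 Y48.8646
G1 X97.1880 Y48.8646
G1 X97.1880 Y93.7350
M5
G0 X139.9158 Y42.8238
M4 S156
G1 X139.1174 Y45.2810 F2418
G1 X137.0272 Y46.7996
G1 X134.4436 Y46.7996
G1 X132.3534 Y45.2810
G1 X131.5550 Y42.8238
G1 X132.3534 Y40.3666
G1 X134.4436 Y38.8480
G1 X137.0272 Y38.8480
G1 X139.1174 Y40.3666
G1 X139.9158 Y42.8238
M5
G0 X80.8501 Y40.7212
M4 S156
G1 X155.2318 Y96.9679 F2418
G1 X279.6003 Y43.4311
G1 X301.0600 Y6.5724
G1 X95.5053 Y22.7585
M5
G0 X71.5572 Y36.3939
M4 S156
G1 X86.9542 Y45.7855 F2418
G1 X134.9532 Y57.1550
G1 X194.8049 Y68.6652
G1 X245.7600 Y78.4787
G1 X267.0693 Y84.7582
M5
G0 X241.1479 Y98.5063
M4 S156
G1 X166.0171 Y54.0885 F2418
G1 X12.4587 Y18.0068
G1 X51.0651 Y86.9310
G1 X257.8258 Y62.8019
G1 X113.5748 Y21.7360
G1 X241.1479 Y98.5063
M5
G0 X0.0000 Y0.0000

Since the viewBox matches the mm dimensions, user units are millimetres directly. The only transform is the Y-flip y_m = 104.2836 − y_svg.

Shape 1 is a quadratic bezier drawn with `<path>`. Its stroke #008000 means score at S558, F2039. After flipping Y the toolpath is (231.8998,31.7305) → (185.7231,29.2539) → (141.9904,30.2809) → (100.7019,34.8112) → (61.8575,42.8450) → (25.4572,54.3823).

Shape 2 is a regular polygon drawn with `<polygon>`. Its stroke #ff0000 means engrave at S156, F2418. After flipping Y the toolpath is (253.8381,93.1260) → (264.7202,70.2139) → (256.2137,46.3178) → (233.3016,35.4357) → (209.4055,43.9422) → (198.5234,66.8543) → (207.0299,90.7504) → (229.9420,101.6325) → (253.8381,93.1260), returning to the start.

Shape 3 is a regular polygon drawn with `<polygon>`. Its stroke #ff0000 means engrave at S156, F2418. After flipping Y the toolpath is (39.8088,93.4586) → (58.4092,91.6204) → (62.4087,73.3623) → (46.2802,63.9165) → (32.3127,76.3367) → (39.8088,93.4586), returning to the start.

Shape 4 is a rectangle drawn with `<rect>`. Its stroke #ff0000 means engrave at S156, F2418. After flipping Y the toolpath is (97.1880,93.7350) → (138.2434,93.7350) → (138.2434,48.8646) → (97.1880,48.8646) → (97.1880,93.7350), returning to the start.

Shape 5 is a circle drawn with `<circle>`. Its stroke #ff0000 means engrave at S156, F2418. After flipping Y the toolpath is (139.9158,42.8238) → (139.1174,45.2810) → (137.0272,46.7996) → (134.4436,46.7996) → (132.3534,45.2810) → (131.5550,42.8238) → (132.3534,40.3666) → (134.4436,38.8480) → (137.0272,38.8480) → (139.1174,40.3666) → (139.9158,42.8238), returning to the start.

Shape 6 is a open polyline drawn with `<polyline>`. Its stroke #ff0000 means engrave at S156, F2418. After flipping Y the toolpath is (80.8501,40.7212) → (155.2318,96.9679) → (279.6003,43.4311) → (301.0600,6.5724) → (95.5053,22.7585).

Shape 7 is a cubic bezier drawn with `<path>`. Its stroke #ff0000 means engrave at S156, F2418. After flipping Y the toolpath is (71.5572,36.3939) → (86.9542,45.7855) → (134.9532,57.1550) → (194.8049,68.6652) → (245.7600,78.4787) → (267.0693,84.7582).

Shape 8 is a closed polygon drawn with `<path>`. Its stroke #ff0000 means engrave at S156, F2418. After flipping Y the toolpath is (241.1479,98.5063) → (166.0171,54.0885) → (12.4587,18.0068) → (51.0651,86.9310) → (257.8258,62.8019) → (113.5748,21.7360) → (241.1479,98.5063), returning to the start.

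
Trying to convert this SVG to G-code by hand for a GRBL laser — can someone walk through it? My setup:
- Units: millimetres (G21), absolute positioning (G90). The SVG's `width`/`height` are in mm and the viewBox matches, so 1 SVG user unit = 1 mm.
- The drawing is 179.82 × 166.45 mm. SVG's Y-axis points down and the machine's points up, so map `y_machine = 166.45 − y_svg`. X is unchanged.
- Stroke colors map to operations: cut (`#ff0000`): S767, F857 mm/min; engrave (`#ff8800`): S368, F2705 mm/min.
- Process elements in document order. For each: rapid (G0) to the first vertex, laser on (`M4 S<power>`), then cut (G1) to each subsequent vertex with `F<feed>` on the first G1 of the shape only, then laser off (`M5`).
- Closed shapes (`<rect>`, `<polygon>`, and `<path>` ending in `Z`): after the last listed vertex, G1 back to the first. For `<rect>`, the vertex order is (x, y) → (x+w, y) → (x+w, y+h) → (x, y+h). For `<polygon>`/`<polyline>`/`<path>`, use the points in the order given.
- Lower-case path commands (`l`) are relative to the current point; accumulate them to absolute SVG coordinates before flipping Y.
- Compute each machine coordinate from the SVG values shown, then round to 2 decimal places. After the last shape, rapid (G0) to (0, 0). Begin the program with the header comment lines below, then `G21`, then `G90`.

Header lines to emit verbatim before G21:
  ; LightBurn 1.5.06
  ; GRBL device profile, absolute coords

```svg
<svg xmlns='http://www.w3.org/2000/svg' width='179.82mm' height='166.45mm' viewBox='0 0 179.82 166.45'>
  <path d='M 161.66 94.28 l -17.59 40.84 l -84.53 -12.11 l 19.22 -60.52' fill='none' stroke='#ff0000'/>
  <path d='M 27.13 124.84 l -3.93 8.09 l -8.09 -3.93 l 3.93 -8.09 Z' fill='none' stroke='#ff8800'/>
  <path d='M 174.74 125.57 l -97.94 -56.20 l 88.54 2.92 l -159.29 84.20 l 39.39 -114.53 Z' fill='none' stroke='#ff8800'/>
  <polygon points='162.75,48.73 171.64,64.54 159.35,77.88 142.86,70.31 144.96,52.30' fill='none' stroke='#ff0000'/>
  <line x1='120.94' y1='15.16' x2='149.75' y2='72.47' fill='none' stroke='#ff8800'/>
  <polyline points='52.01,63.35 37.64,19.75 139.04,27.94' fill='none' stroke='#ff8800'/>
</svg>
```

Since the viewBox matches the mm dimensions, user units are millimetres directly. The only transform is the Y-flip y_m = 166.45 − y_svg.

Shape 1 is a open polyline drawn with `<path>`. Its stroke #ff0000 means cut at S767, F857. After flipping Y the toolpath is (161.66,72.17) → (144.07,31.33) → (59.54,43.44) → (78.76,103.96).

Shape 2 is a regular polygon drawn with `<path>`. Its stroke #ff8800 means engrave at S368, F2705. After flipping Y the toolpath is (27.13,41.61) → (23.20,33.52) → (15.11,37.45) → (19.04,45.54) → (27.13,41.61), returning to the start.

Shape 3 is a closed polygon drawn with `<path>`. Its stroke #ff8800 means engrave at S368, F2705. After flipping Y the toolpath is (174.74,40.88) → (76.80,97.08) → (165.34,94.16) → (6.05,9.96) → (45.44,124.49) → (174.74,40.88), returning to the start.

Shape 4 is a regular polygon drawn with `<polygon>`. Its stroke #ff0000 means cut at S767, F857. After flipping Y the toolpath is (162.75,117.72) → (171.64,101.91) → (159.35,88.57) → (142.86,96.14) → (144.96,114.15) → (162.75,117.72), returning to the start.

Shape 5 is a line segment drawn with `<line>`. Its stroke #ff8800 means engrave at S368, F2705. After flipping Y the toolpath is (120.94,151.29) → (149.75,93.98).

Shape 6 is a open polyline drawn with `<polyline>`. Its stroke #ff8800 means engrave at S368, F2705. After flipping Y the toolpath is (52.01,103.10) → (37.64,146.70) → (139.04,138.51).

; LightBurn 1.5.06
; GRBL device profile, absolute coords
G21
G90
G0 X161.66 Y72.17
M4 S767
G1 X144.07 Y31.33 F857
G1 X59.54 Y43.44
G1 X78.76 Y103.96
M5
G0 X27.13 Y41.61
M4 S368
G1 X23.20 Y33.52 F2705
G1 X15.11 Y37.45
G1 X19.04 Y45.54
G1 X27.13 Y41.61
M5
G0 X174.74 Y40.88
M4 S368
G1 X76.80 Y97.08 F2705
G1 X165.34 Y94.16
G1 X6.05 Y9.96
G1 X45.44 Y124.49
G1 X174.74 Y40.88
M5
G0 X162.75 Y117.72
M4 S767
G1 X171.64 Y101.91 F857
G1 X159.35 Y88.57
G1 X142.86 Y96.14
G1 X144.96 Y114.15
G1 X162.75 Y117.72
M5
G0 X120.94 Y151.29
M4 S368
G1 X149.75 Y93.98 F2705
M5
G0 X52.01 Y103.10
M4 S368
G1 X37.64 Y146.70 F2705
G1 X139.04 Y138.51
M5
G0 X0.00 Y0.00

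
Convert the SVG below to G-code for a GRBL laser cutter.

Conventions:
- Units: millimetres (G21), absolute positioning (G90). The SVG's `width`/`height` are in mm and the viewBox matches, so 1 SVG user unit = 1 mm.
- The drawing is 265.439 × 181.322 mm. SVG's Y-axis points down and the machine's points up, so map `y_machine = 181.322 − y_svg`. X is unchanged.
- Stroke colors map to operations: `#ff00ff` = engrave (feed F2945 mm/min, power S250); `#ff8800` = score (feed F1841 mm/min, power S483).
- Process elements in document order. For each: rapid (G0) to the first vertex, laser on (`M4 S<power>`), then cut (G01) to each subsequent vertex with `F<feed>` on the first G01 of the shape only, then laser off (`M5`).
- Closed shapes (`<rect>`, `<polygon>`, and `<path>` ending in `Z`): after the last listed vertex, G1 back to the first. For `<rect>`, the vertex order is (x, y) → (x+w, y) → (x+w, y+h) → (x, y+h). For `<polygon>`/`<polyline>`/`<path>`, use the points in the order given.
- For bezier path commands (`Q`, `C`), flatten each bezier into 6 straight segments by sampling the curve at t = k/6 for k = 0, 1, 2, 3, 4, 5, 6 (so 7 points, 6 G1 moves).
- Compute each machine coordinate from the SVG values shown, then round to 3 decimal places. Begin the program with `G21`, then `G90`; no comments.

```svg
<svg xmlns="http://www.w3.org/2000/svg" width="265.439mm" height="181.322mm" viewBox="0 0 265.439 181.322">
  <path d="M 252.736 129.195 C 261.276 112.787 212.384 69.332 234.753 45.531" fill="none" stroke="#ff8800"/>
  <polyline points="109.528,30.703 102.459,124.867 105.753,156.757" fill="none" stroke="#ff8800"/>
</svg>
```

Since the viewBox matches the mm dimensions, user units are millimetres directly. The only transform is the Y-flip y_m = 181.322 − y_svg.

Shape 1 is a cubic bezier drawn with `<path>`. Its stroke #ff8800 means score at S483, F1841. After flipping Y the toolpath is (252.736,52.127) → (252.816,62.369) → (246.898,75.821) → (238.559,91.187) → (231.371,107.168) → (228.911,122.469) → (234.753,135.791).

Shape 2 is a open polyline drawn with `<polyline>`. Its stroke #ff8800 means score at S483, F1841. After flipping Y the toolpath is (109.528,150.619) → (102.459,56.455) → (105.753,24.565).

G21
G90
G0 X252.736 Y52.127
M4 S483
G01 X252.816 Y62.369 F1841
G01 X246.898 Y75.821
G01 X238.559 Y91.187
G01 X231.371 Y107.168
G01 X228.911 Y122.469
G01 X234.753 Y135.791
M5
G0 X109.528 Y150.619
M4 S483
G01 X102.459 Y56.455 F1841
G01 X105.753 Y24.565
M5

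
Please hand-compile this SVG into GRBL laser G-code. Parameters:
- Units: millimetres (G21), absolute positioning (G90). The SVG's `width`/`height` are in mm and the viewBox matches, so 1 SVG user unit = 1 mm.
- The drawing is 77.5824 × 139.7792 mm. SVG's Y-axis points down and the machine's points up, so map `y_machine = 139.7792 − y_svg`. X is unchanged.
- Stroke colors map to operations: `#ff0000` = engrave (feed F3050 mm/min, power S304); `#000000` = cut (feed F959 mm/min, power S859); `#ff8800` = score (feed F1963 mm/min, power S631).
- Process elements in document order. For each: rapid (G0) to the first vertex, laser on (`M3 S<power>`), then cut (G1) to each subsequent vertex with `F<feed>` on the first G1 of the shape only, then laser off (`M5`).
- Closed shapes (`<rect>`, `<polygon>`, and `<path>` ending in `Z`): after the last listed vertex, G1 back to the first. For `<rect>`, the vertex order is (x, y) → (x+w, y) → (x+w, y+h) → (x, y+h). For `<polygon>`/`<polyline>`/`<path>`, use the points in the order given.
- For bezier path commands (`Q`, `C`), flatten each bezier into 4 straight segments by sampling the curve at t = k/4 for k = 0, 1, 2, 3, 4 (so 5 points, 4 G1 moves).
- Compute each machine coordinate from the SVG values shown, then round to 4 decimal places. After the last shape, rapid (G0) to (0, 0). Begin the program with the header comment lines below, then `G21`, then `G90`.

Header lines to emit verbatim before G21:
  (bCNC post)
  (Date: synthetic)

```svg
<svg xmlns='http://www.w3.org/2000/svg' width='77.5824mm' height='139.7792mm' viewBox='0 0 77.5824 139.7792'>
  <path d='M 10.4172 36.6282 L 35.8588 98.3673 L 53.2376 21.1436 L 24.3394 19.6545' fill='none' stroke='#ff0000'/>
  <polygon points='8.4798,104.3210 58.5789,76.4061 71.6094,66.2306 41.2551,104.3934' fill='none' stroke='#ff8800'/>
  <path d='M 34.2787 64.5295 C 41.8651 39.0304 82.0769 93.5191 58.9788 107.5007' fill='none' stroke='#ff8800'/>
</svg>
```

Since the viewBox matches the mm dimensions, user units are millimetres directly. The only transform is the Y-flip y_m = 139.7792 − y_svg.

Shape 1 is a open polyline drawn with `<path>`. Its stroke #ff0000 means engrave at S304, F3050. After flipping Y the toolpath is (10.4172,103.1510) → (35.8588,41.4119) → (53.2376,118.6356) → (24.3394,120.1247).

Shape 2 is a closed polygon drawn with `<polygon>`. Its stroke #ff8800 means score at S631, F1963. After flipping Y the toolpath is (8.4798,35.4582) → (58.5789,63.3731) → (71.6094,73.5486) → (41.2551,35.3858) → (8.4798,35.4582), returning to the start.

Shape 3 is a cubic bezier drawn with `<path>`. Its stroke #ff8800 means score at S631, F1963. After flipping Y the toolpath is (34.2787,75.2497) → (44.5868,81.2590) → (58.1354,68.5694) → (65.9308,48.4770) → (58.9788,32.2785).

(bCNC post)
(Date: synthetic)
G21
G90
G0 X10.4172 Y103.1510
M3 S304
G1 X35.8588 Y41.4119 F3050
G1 X53.2376 Y118.6356
G1 X24.3394 Y120.1247
M5
G0 X8.4798 Y35.4582
M3 S631
G1 X58.5789 Y63.3731 F1963
G1 X71.6094 Y73.5486
G1 X41.2551 Y35.3858
G1 X8.4798 Y35.4582
M5
G0 X34.2787 Y75.2497
M3 S631
G1 X44.5868 Y81.2590 F1963
G1 X58.1354 Y68.5694
G1 X65.9308 Y48.4770
G1 X58.9788 Y32.2785
M5
G0 X0.0000 Y0.0000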